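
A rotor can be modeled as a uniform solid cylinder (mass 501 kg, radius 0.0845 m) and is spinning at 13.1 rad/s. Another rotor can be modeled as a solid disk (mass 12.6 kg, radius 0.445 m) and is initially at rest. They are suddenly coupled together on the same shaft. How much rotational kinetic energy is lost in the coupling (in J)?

The coupling torques are internal; angular momentum about the shared axis is conserved.
Moments of inertia: I_A = ½(501)(0.0845)² = 1.789 kg·m²; I_B = ½(12.6)(0.445)² = 1.248 kg·m².
Taking A's sense as positive: L = (1.789)(13.1) = 23.43 kg·m²·rad/s.
Combined I = 1.789 + 1.248 = 3.036 kg·m².
ω_f = L / I = 23.43 / 3.036 = 7.717 rad/s.
KE_i = ½ΣIω² = 153.5 J; KE_f = ½(3.036)(7.717)² = 90.41 J.

ΔKE lost ≈ 63.1 J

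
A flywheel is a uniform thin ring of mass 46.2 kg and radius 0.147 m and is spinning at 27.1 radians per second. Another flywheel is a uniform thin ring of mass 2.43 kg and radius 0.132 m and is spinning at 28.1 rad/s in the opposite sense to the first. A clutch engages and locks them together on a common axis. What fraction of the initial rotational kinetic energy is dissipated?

No external torque acts about the common axis, so total angular momentum is conserved.
Moments of inertia: I_A = (46.2)(0.147)² = 0.9983 kg·m²; I_B = (2.43)(0.132)² = 0.04234 kg·m².
Taking A's sense as positive: L = (0.9983)(27.1) − (0.04234)(28.1) = 25.87 kg·m²·rad/s.
Combined I = 0.9983 + 0.04234 = 1.041 kg·m².
ω_f = L / I = 25.87 / 1.041 = 24.85 rad/s.
KE_i = ½ΣIω² = 383.3 J; KE_f = ½(1.041)(24.85)² = 321.4 J.
Fraction dissipated = (KE_i − KE_f)/KE_i = 0.1614.

fraction ≈ 0.161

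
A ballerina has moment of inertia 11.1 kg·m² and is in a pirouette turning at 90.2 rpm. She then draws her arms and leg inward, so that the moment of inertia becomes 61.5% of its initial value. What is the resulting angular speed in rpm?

ω₂ ≈ 147 rpm

With no external torque about the axis, L is conserved: I₁ω₁ = I₂ω₂.
I₂ = 0.615 × 11.1 = 6.826 kg·m².
ω₂ = I₁ω₁ / I₂ = (11.10)(90.2 rpm) / (6.826) = 146.7 rpm.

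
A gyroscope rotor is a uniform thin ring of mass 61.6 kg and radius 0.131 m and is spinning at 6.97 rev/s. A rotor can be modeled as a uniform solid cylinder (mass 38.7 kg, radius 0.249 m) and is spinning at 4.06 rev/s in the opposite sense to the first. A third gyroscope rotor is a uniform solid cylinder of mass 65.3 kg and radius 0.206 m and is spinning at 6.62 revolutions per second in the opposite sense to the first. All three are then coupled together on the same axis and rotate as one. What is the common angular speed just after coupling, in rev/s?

|ω_f| ≈ 1.83 rev/s

No external torque acts about the common axis, so total angular momentum is conserved.
Moments of inertia: I_A = (61.6)(0.131)² = 1.057 kg·m²; I_B = ½(38.7)(0.249)² = 1.200 kg·m²; I_C = ½(65.3)(0.206)² = 1.386 kg·m².
Taking A's sense as positive: L = (1.057)(6.97) − (1.200)(4.06) − (1.386)(6.62) = -6.675 kg·m²·rev/s.
Combined I = 1.057 + 1.200 + 1.386 = 3.642 kg·m².
ω_f = L / I = -6.675 / 3.642 = -1.833 rev/s.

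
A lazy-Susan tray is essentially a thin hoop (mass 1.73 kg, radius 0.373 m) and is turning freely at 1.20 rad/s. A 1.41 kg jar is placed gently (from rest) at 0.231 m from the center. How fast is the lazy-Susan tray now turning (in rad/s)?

No external torque acts about the center; L_before = L_after.
I_p = (1.73)(0.373)² = 0.2407 kg·m².
Added inertia Σmr² = (1.41)(0.231)² = 0.07524 kg·m²; I_f = 0.2407 + 0.07524 = 0.3159 kg·m².
ω_f = I_p ω_i / I_f = (0.2407)(1.20) / 0.3159 = 0.9142 rad/s.

ω_f ≈ 0.914 rad/s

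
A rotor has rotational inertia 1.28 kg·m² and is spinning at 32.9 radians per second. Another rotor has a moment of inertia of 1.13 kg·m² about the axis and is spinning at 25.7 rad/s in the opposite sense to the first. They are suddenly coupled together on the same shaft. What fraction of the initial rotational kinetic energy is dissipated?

fraction ≈ 0.967

The coupling torques are internal; angular momentum about the shared axis is conserved.
Taking A's sense as positive: L = (1.280)(32.9) − (1.130)(25.7) = 13.07 kg·m²·rad/s.
Combined I = 1.280 + 1.130 = 2.410 kg·m².
ω_f = L / I = 13.07 / 2.410 = 5.424 rad/s.
KE_i = ½ΣIω² = 1066 J; KE_f = ½(2.410)(5.424)² = 35.45 J.
Fraction dissipated = (KE_i − KE_f)/KE_i = 0.9667.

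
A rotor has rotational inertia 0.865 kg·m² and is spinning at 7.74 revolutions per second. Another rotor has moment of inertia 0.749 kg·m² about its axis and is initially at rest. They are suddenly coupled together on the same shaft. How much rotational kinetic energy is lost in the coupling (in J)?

ΔKE lost ≈ 475 J

The coupling torques are internal; angular momentum about the shared axis is conserved.
Taking A's sense as positive: L = (0.8650)(7.74) = 6.695 kg·m²·rev/s.
Combined I = 0.8650 + 0.7490 = 1.614 kg·m².
ω_f = L / I = 6.695 / 1.614 = 4.148 rev/s.
KE_i = ½ΣIω² = 1023 J; KE_f = ½(1.614)(26.06)² = 548.2 J.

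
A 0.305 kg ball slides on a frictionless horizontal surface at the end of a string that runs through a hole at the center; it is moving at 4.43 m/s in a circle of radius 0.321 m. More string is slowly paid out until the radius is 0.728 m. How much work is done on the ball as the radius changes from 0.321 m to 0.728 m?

The only horizontal force on the mass is along the cord (radial), so it exerts no torque about the hole and angular momentum m v r is conserved.
v₂ = v₁ r₁ / r₂ = (4.43)(0.321) / (0.728) = 1.953 m/s.
W = ΔKE = ½m(v₂² − v₁²) = -2.411 J.

W ≈ -2.41 J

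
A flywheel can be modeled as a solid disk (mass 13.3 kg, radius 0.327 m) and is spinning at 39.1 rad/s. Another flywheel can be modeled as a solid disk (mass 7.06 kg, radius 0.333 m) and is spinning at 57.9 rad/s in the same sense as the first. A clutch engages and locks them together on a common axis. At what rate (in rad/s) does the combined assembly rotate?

The coupling torques are internal; angular momentum about the shared axis is conserved.
Moments of inertia: I_A = ½(13.3)(0.327)² = 0.7111 kg·m²; I_B = ½(7.06)(0.333)² = 0.3914 kg·m².
Taking A's sense as positive: L = (0.7111)(39.1) + (0.3914)(57.9) = 50.47 kg·m²·rad/s.
Combined I = 0.7111 + 0.3914 = 1.103 kg·m².
ω_f = L / I = 50.47 / 1.103 = 45.77 rad/s.

|ω_f| ≈ 45.8 rad/s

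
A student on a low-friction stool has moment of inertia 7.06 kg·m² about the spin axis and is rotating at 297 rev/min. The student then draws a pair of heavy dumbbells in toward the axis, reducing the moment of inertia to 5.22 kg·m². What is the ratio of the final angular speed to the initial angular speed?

ω₂/ω₁ ≈ 1.35

No external torque acts about the spin axis, so angular momentum is conserved.
ω₂/ω₁ = I₁/I₂ = 7.060 / 5.220 = 1.352.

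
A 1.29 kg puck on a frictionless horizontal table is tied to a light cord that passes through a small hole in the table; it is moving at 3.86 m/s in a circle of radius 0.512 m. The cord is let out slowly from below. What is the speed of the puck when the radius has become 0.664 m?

v₂ ≈ 2.98 m/s

The only horizontal force on the mass is along the cord (radial), so it exerts no torque about the hole and angular momentum m v r is conserved.
v₂ = v₁ r₁ / r₂ = (3.86)(0.512) / (0.664) = 2.976 m/s.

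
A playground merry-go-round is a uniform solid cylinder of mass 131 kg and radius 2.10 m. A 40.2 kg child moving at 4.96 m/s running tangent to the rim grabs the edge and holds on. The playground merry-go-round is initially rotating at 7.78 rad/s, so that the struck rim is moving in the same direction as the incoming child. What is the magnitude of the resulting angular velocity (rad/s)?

About the axle the impulsive forces during the collision are internal, so angular momentum about that axis is conserved.
I_p = ½(131)(2.10)² = 288.9 kg·m². Taking the sense of the child's angular momentum as positive, L_{child} = m v R = (40.2)(4.96)(2.10) = 418.7 kg·m²/s.
L_i = +I_p ω_p + m v R = +(288.9)(7.78) + 418.7 = 2666 kg·m²/s.
After sticking, I_f = I_p + m R² = 288.9 + (40.2)(2.10)² = 466.1 kg·m².
ω_f = L_i / I_f = 2666 / 466.1 = 5.719 rad/s.

|ω_f| ≈ 5.72 rad/s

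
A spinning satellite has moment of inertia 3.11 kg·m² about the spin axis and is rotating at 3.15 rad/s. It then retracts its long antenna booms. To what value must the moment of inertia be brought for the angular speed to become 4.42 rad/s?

With no external torque about the axis, L is conserved: I₁ω₁ = I₂ω₂.
I₂ = I₁ω₁ / ω₂ = (3.11)(3.15) / (4.42) = 2.216 kg·m².

I₂ ≈ 2.22 kg·m²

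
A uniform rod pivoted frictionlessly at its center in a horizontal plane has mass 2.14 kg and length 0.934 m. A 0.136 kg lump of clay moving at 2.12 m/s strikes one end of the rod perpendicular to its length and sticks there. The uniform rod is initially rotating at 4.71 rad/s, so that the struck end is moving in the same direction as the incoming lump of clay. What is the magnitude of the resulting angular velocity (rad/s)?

|ω_f| ≈ 4.68 rad/s

About the pivot the impulsive forces during the collision are internal, so angular momentum about that axis is conserved.
I_p = (1/12)(2.14)(0.934)² = 0.1556 kg·m². Taking the sense of the lump of clay's angular momentum as positive, L_{lump} = m v R = (0.136)(2.12)(0.934/2) = 0.1346 kg·m²/s.
L_i = +I_p ω_p + m v R = +(0.1556)(4.71) + 0.1346 = 0.8674 kg·m²/s.
After sticking, I_f = I_p + m R² = 0.1556 + (0.136)(0.934/2)² = 0.1852 kg·m².
ω_f = L_i / I_f = 0.8674 / 0.1852 = 4.683 rad/s.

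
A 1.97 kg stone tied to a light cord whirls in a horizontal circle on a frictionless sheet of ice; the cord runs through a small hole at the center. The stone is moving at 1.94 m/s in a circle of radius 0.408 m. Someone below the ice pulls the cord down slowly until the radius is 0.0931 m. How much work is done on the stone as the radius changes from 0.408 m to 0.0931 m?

W ≈ 67.5 J

Central (radial) force ⇒ zero torque about the center ⇒ m v r is constant.
v₂ = v₁ r₁ / r₂ = (1.94)(0.408) / (0.0931) = 8.502 m/s.
W = ΔKE = ½m(v₂² − v₁²) = 67.49 J.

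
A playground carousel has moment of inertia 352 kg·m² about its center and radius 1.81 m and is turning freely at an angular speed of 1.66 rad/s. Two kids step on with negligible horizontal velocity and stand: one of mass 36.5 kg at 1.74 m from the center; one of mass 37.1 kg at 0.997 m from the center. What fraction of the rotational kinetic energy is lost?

The added mass arrives with no angular momentum about the center, and any external torque about the center is negligible, so the system's angular momentum is conserved.
Added inertia Σmr² = (36.5)(1.74)² + (37.1)(0.997)² = 147.4 kg·m²; I_f = 352.0 + 147.4 = 499.4 kg·m².
ω_f = I_p ω_i / I_f = (352.0)(1.66) / 499.4 = 1.170 rad/s.
KE_i = ½(352.0)(1.660 rad/s)² = 485.0 J; KE_f = ½(499.4)(1.170)² = 341.9 J.
Fraction lost = 0.2951.

fraction ≈ 0.295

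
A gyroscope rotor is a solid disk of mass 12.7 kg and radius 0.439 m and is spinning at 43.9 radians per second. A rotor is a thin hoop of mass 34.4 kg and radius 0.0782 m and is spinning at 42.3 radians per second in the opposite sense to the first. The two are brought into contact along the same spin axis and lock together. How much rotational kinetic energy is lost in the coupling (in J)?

ΔKE lost ≈ 667 J

The coupling torques are internal; angular momentum about the shared axis is conserved.
Moments of inertia: I_A = ½(12.7)(0.439)² = 1.224 kg·m²; I_B = (34.4)(0.0782)² = 0.2104 kg·m².
Taking A's sense as positive: L = (1.224)(43.9) − (0.2104)(42.3) = 44.83 kg·m²·rad/s.
Combined I = 1.224 + 0.2104 = 1.434 kg·m².
ω_f = L / I = 44.83 / 1.434 = 31.26 rad/s.
KE_i = ½ΣIω² = 1367 J; KE_f = ½(1.434)(31.26)² = 700.5 J.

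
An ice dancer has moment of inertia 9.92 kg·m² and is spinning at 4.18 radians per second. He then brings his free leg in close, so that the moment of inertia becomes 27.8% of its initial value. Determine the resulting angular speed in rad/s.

ω₂ ≈ 15.0 rad/s

Angular momentum about the spin axis is conserved since the torque about it is zero.
I₂ = 0.278 × 9.92 = 2.758 kg·m².
ω₂ = I₁ω₁ / I₂ = (9.920)(4.18 rad/s) / (2.758) = 15.04 rad/s.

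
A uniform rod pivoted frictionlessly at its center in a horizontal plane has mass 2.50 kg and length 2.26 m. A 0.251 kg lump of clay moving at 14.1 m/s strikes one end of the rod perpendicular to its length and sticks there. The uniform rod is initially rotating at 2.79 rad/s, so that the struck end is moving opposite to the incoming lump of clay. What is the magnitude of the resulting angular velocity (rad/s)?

|ω_f| ≈ 0.744 rad/s

About the pivot the impulsive forces during the collision are internal, so angular momentum about that axis is conserved.
I_p = (1/12)(2.50)(2.26)² = 1.064 kg·m². Taking the sense of the lump of clay's angular momentum as positive, L_{lump} = m v R = (0.251)(14.1)(2.26/2) = 3.999 kg·m²/s.
L_i = −I_p ω_p + m v R = −(1.064)(2.79) + 3.999 = 1.030 kg·m²/s.
After sticking, I_f = I_p + m R² = 1.064 + (0.251)(2.26/2)² = 1.385 kg·m².
ω_f = L_i / I_f = 1.030 / 1.385 = 0.7442 rad/s.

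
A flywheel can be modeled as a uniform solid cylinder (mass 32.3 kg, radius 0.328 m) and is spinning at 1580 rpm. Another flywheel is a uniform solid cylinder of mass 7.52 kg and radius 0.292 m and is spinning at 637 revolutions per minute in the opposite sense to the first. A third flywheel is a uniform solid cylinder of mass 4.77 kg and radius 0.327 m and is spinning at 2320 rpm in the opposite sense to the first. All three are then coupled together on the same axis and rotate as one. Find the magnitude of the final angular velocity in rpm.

|ω_f| ≈ 843 rpm

The coupling torques are internal; angular momentum about the shared axis is conserved.
Moments of inertia: I_A = ½(32.3)(0.328)² = 1.737 kg·m²; I_B = ½(7.52)(0.292)² = 0.3206 kg·m²; I_C = ½(4.77)(0.327)² = 0.2550 kg·m².
Taking A's sense as positive: L = (1.737)(1580) − (0.3206)(637) − (0.2550)(2320) = 1949 kg·m²·rpm.
Combined I = 1.737 + 0.3206 + 0.2550 = 2.313 kg·m².
ω_f = L / I = 1949 / 2.313 = 842.7 rpm.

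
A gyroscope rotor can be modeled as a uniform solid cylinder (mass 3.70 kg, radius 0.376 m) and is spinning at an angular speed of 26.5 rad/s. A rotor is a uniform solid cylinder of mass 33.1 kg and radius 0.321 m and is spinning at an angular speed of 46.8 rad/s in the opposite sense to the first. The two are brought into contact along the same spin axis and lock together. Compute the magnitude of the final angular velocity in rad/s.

No external torque acts about the common axis, so total angular momentum is conserved.
Moments of inertia: I_A = ½(3.70)(0.376)² = 0.2615 kg·m²; I_B = ½(33.1)(0.321)² = 1.705 kg·m².
Taking A's sense as positive: L = (0.2615)(26.5) − (1.705)(46.8) = -72.88 kg·m²·rad/s.
Combined I = 0.2615 + 1.705 = 1.967 kg·m².
ω_f = L / I = -72.88 / 1.967 = -37.05 rad/s.

|ω_f| ≈ 37.1 rad/s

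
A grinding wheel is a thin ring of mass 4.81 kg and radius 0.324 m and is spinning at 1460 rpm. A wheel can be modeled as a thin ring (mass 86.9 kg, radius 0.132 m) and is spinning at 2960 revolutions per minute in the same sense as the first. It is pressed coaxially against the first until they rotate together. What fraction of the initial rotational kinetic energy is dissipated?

fraction ≈ 0.0594

No external torque acts about the common axis, so total angular momentum is conserved.
Moments of inertia: I_A = (4.81)(0.324)² = 0.5049 kg·m²; I_B = (86.9)(0.132)² = 1.514 kg·m².
Taking A's sense as positive: L = (0.5049)(1460) + (1.514)(2960) = 5219 kg·m²·rpm.
Combined I = 0.5049 + 1.514 = 2.019 kg·m².
ω_f = L / I = 5219 / 2.019 = 2585 rpm.
KE_i = ½ΣIω² = 78640 J; KE_f = ½(2.019)(270.7)² = 73970 J.
Fraction dissipated = (KE_i − KE_f)/KE_i = 0.05940.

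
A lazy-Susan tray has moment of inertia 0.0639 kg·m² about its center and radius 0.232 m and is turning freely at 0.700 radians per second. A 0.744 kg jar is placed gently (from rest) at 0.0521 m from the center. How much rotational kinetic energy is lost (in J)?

energy lost ≈ 0.000480 J

The added mass arrives with no angular momentum about the center, and any external torque about the center is negligible, so the system's angular momentum is conserved.
Added inertia Σmr² = (0.744)(0.0521)² = 0.002020 kg·m²; I_f = 0.06390 + 0.002020 = 0.06592 kg·m².
ω_f = I_p ω_i / I_f = (0.06390)(0.700) / 0.06592 = 0.6786 rad/s.
KE_i = ½(0.06390)(0.7000 rad/s)² = 0.01566 J; KE_f = ½(0.06592)(0.6786)² = 0.01518 J.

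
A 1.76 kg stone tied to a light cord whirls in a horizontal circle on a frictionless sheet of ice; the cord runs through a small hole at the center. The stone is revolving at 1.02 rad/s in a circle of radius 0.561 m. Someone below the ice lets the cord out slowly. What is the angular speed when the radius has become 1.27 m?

ω₂ ≈ 0.199 rad/s

No torque about the axis ⇒ m r₁² ω₁ = m r₂² ω₂.
ω₂ = ω₁ (r₁/r₂)² = (1.02)(0.561/1.27)² = 0.1990 rad/s.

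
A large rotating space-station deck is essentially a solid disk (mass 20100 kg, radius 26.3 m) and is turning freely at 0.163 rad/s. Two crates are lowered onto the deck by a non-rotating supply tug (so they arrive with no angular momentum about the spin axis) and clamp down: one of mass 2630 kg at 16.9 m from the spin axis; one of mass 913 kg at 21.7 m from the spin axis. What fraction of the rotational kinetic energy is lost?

No external torque acts about the spin axis; L_before = L_after.
I_p = ½(20100)(26.3)² = 6.951e+06 kg·m².
Added inertia Σmr² = (2630)(16.9)² + (913)(21.7)² = 1.181e+06 kg·m²; I_f = 6.951e+06 + 1.181e+06 = 8.133e+06 kg·m².
ω_f = I_p ω_i / I_f = (6.951e+06)(0.163) / 8.133e+06 = 0.1393 rad/s.
KE_i = ½(6.951e+06)(0.1630 rad/s)² = 92350 J; KE_f = ½(8.133e+06)(0.1393)² = 78940 J.
Fraction lost = 0.1452.

fraction ≈ 0.145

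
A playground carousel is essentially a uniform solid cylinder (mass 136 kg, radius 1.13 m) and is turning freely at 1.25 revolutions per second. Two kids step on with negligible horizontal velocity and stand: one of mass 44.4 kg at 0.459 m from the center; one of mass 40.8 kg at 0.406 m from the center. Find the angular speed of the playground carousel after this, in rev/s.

ω_f ≈ 1.05 rev/s

The added mass arrives with no angular momentum about the center, and any external torque about the center is negligible, so the system's angular momentum is conserved.
I_p = ½(136)(1.13)² = 86.83 kg·m².
Added inertia Σmr² = (44.4)(0.459)² + (40.8)(0.406)² = 16.08 kg·m²; I_f = 86.83 + 16.08 = 102.9 kg·m².
ω_f = I_p ω_i / I_f = (86.83)(1.25) / 102.9 = 1.055 rev/s.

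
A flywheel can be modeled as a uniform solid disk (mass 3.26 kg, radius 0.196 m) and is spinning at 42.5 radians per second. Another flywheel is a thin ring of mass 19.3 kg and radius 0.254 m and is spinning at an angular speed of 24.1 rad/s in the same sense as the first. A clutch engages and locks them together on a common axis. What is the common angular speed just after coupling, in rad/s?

No external torque acts about the common axis, so total angular momentum is conserved.
Moments of inertia: I_A = ½(3.26)(0.196)² = 0.06262 kg·m²; I_B = (19.3)(0.254)² = 1.245 kg·m².
Taking A's sense as positive: L = (0.06262)(42.5) + (1.245)(24.1) = 32.67 kg·m²·rad/s.
Combined I = 0.06262 + 1.245 = 1.308 kg·m².
ω_f = L / I = 32.67 / 1.308 = 24.98 rad/s.

|ω_f| ≈ 25.0 rad/s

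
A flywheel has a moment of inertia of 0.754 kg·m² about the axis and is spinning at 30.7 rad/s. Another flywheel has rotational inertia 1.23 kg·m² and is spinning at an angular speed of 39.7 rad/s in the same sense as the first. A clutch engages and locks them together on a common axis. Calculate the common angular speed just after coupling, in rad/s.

The coupling torques are internal; angular momentum about the shared axis is conserved.
Taking A's sense as positive: L = (0.7540)(30.7) + (1.230)(39.7) = 71.98 kg·m²·rad/s.
Combined I = 0.7540 + 1.230 = 1.984 kg·m².
ω_f = L / I = 71.98 / 1.984 = 36.28 rad/s.

|ω_f| ≈ 36.3 rad/s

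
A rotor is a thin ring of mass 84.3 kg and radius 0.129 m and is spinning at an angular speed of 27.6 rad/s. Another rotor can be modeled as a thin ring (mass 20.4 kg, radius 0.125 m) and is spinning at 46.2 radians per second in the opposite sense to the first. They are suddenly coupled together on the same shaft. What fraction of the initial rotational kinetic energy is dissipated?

fraction ≈ 0.809

The coupling torques are internal; angular momentum about the shared axis is conserved.
Moments of inertia: I_A = (84.3)(0.129)² = 1.403 kg·m²; I_B = (20.4)(0.125)² = 0.3187 kg·m².
Taking A's sense as positive: L = (1.403)(27.6) − (0.3187)(46.2) = 23.99 kg·m²·rad/s.
Combined I = 1.403 + 0.3187 = 1.722 kg·m².
ω_f = L / I = 23.99 / 1.722 = 13.94 rad/s.
KE_i = ½ΣIω² = 874.5 J; KE_f = ½(1.722)(13.94)² = 167.2 J.
Fraction dissipated = (KE_i − KE_f)/KE_i = 0.8088.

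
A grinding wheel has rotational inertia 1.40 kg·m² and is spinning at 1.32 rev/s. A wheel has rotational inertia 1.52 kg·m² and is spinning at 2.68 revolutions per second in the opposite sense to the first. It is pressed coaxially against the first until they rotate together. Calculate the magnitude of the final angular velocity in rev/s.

The coupling torques are internal; angular momentum about the shared axis is conserved.
Taking A's sense as positive: L = (1.400)(1.32) − (1.520)(2.68) = -2.226 kg·m²·rev/s.
Combined I = 1.400 + 1.520 = 2.920 kg·m².
ω_f = L / I = -2.226 / 2.920 = -0.7622 rev/s.

|ω_f| ≈ 0.762 rev/s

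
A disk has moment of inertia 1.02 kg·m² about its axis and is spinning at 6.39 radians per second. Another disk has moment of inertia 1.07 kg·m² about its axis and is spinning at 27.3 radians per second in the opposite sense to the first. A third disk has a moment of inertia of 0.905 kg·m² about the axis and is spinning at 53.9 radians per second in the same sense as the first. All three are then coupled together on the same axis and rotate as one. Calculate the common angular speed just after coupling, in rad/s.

|ω_f| ≈ 8.71 rad/s

No external torque acts about the common axis, so total angular momentum is conserved.
Taking A's sense as positive: L = (1.020)(6.39) − (1.070)(27.3) + (0.9050)(53.9) = 26.09 kg·m²·rad/s.
Combined I = 1.020 + 1.070 + 0.9050 = 2.995 kg·m².
ω_f = L / I = 26.09 / 2.995 = 8.710 rad/s.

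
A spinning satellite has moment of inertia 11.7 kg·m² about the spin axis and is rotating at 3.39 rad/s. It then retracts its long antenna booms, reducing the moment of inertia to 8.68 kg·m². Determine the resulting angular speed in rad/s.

ω₂ ≈ 4.57 rad/s

Angular momentum about the spin axis is conserved since the torque about it is zero.
ω₂ = I₁ω₁ / I₂ = (11.70)(3.39 rad/s) / (8.680) = 4.569 rad/s.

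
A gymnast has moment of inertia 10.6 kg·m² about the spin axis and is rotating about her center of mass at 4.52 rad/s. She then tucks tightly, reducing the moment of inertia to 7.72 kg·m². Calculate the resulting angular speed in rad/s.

Angular momentum about the spin axis is conserved since the torque about it is zero.
ω₂ = I₁ω₁ / I₂ = (10.60)(4.52 rad/s) / (7.720) = 6.206 rad/s.

ω₂ ≈ 6.21 rad/s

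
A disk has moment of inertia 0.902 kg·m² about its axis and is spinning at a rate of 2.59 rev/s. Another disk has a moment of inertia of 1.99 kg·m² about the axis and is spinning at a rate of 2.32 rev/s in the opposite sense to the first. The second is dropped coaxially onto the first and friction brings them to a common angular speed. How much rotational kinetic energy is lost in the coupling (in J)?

ΔKE lost ≈ 295 J

The coupling torques are internal; angular momentum about the shared axis is conserved.
Taking A's sense as positive: L = (0.9020)(2.59) − (1.990)(2.32) = -2.281 kg·m²·rev/s.
Combined I = 0.9020 + 1.990 = 2.892 kg·m².
ω_f = L / I = -2.281 / 2.892 = -0.7886 rev/s.
KE_i = ½ΣIω² = 330.9 J; KE_f = ½(2.892)(4.955)² = 35.50 J.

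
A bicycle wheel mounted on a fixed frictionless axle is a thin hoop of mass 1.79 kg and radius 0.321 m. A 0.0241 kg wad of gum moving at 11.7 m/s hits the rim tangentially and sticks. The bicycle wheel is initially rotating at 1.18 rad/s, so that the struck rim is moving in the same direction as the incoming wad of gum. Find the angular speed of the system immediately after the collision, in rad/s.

About the axle the impulsive forces during the collision are internal, so angular momentum about that axis is conserved.
I_p = (1.79)(0.321)² = 0.1844 kg·m². Taking the sense of the wad of gum's angular momentum as positive, L_{wad} = m v R = (0.0241)(11.7)(0.321) = 0.09051 kg·m²/s.
L_i = +I_p ω_p + m v R = +(0.1844)(1.18) + 0.09051 = 0.3082 kg·m²/s.
After sticking, I_f = I_p + m R² = 0.1844 + (0.0241)(0.321)² = 0.1869 kg·m².
ω_f = L_i / I_f = 0.3082 / 0.1869 = 1.649 rad/s.

|ω_f| ≈ 1.65 rad/s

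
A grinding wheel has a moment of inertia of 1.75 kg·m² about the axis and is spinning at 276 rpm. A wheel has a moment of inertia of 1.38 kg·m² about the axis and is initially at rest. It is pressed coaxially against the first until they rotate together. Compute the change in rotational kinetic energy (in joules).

No external torque acts about the common axis, so total angular momentum is conserved.
Taking A's sense as positive: L = (1.750)(276) = 483.0 kg·m²·rpm.
Combined I = 1.750 + 1.380 = 3.130 kg·m².
ω_f = L / I = 483.0 / 3.130 = 154.3 rpm.
KE_i = ½ΣIω² = 730.9 J; KE_f = ½(3.130)(16.16)² = 408.7 J.

ΔKE ≈ -322 J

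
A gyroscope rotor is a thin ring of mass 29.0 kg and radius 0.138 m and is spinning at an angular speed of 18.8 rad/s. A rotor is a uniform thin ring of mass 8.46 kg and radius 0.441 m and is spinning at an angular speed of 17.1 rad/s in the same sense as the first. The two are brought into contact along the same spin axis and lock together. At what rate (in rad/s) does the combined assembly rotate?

The coupling torques are internal; angular momentum about the shared axis is conserved.
Moments of inertia: I_A = (29.0)(0.138)² = 0.5523 kg·m²; I_B = (8.46)(0.441)² = 1.645 kg·m².
Taking A's sense as positive: L = (0.5523)(18.8) + (1.645)(17.1) = 38.52 kg·m²·rad/s.
Combined I = 0.5523 + 1.645 = 2.198 kg·m².
ω_f = L / I = 38.52 / 2.198 = 17.53 rad/s.

|ω_f| ≈ 17.5 rad/s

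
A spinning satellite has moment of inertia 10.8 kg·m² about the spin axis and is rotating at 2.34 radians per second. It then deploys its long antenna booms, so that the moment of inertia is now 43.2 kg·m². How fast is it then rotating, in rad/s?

ω₂ ≈ 0.585 rad/s

With no external torque about the axis, L is conserved: I₁ω₁ = I₂ω₂.
ω₂ = I₁ω₁ / I₂ = (10.80)(2.34 rad/s) / (43.20) = 0.5850 rad/s.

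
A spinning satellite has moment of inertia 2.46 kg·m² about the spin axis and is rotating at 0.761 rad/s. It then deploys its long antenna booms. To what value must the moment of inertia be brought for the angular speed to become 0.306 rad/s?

No external torque acts about the spin axis, so angular momentum is conserved.
I₂ = I₁ω₁ / ω₂ = (2.46)(0.761) / (0.306) = 6.118 kg·m².

I₂ ≈ 6.12 kg·m²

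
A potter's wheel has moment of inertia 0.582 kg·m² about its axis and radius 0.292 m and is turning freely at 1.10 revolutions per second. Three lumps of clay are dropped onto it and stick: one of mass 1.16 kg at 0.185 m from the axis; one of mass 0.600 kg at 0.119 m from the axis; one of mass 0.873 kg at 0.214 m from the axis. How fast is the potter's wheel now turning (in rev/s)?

The added mass arrives with no angular momentum about the axis, and any external torque about the axis is negligible, so the system's angular momentum is conserved.
Added inertia Σmr² = (1.16)(0.185)² + (0.600)(0.119)² + (0.873)(0.214)² = 0.08818 kg·m²; I_f = 0.5820 + 0.08818 = 0.6702 kg·m².
ω_f = I_p ω_i / I_f = (0.5820)(1.10) / 0.6702 = 0.9553 rev/s.

ω_f ≈ 0.955 rev/s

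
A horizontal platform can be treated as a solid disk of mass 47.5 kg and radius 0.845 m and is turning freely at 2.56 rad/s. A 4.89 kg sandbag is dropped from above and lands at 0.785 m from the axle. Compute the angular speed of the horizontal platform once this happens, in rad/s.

The added mass arrives with no angular momentum about the axle, and any external torque about the axle is negligible, so the system's angular momentum is conserved.
I_p = ½(47.5)(0.845)² = 16.96 kg·m².
Added inertia Σmr² = (4.89)(0.785)² = 3.013 kg·m²; I_f = 16.96 + 3.013 = 19.97 kg·m².
ω_f = I_p ω_i / I_f = (16.96)(2.56) / 19.97 = 2.174 rad/s.

ω_f ≈ 2.17 rad/s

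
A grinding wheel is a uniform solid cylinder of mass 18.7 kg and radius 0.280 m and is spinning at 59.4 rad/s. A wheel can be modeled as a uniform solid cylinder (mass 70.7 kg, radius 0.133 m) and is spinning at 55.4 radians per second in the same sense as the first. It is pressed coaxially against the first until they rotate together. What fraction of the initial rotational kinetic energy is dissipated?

fraction ≈ 0.00120

No external torque acts about the common axis, so total angular momentum is conserved.
Moments of inertia: I_A = ½(18.7)(0.280)² = 0.7330 kg·m²; I_B = ½(70.7)(0.133)² = 0.6253 kg·m².
Taking A's sense as positive: L = (0.7330)(59.4) + (0.6253)(55.4) = 78.18 kg·m²·rad/s.
Combined I = 0.7330 + 0.6253 = 1.358 kg·m².
ω_f = L / I = 78.18 / 1.358 = 57.56 rad/s.
KE_i = ½ΣIω² = 2253 J; KE_f = ½(1.358)(57.56)² = 2250 J.
Fraction dissipated = (KE_i − KE_f)/KE_i = 0.001198.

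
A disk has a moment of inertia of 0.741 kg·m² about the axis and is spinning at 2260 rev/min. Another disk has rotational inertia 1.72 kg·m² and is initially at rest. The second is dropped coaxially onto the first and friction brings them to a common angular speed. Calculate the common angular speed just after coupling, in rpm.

|ω_f| ≈ 680 rpm

No external torque acts about the common axis, so total angular momentum is conserved.
Taking A's sense as positive: L = (0.7410)(2260) = 1675 kg·m²·rpm.
Combined I = 0.7410 + 1.720 = 2.461 kg·m².
ω_f = L / I = 1675 / 2.461 = 680.5 rpm.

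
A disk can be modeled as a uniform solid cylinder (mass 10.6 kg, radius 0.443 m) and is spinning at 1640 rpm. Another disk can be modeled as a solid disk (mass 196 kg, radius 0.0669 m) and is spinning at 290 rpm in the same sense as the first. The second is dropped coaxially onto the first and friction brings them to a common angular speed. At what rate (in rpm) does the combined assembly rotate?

|ω_f| ≈ 1240 rpm

The coupling torques are internal; angular momentum about the shared axis is conserved.
Moments of inertia: I_A = ½(10.6)(0.443)² = 1.040 kg·m²; I_B = ½(196)(0.0669)² = 0.4386 kg·m².
Taking A's sense as positive: L = (1.040)(1640) + (0.4386)(290) = 1833 kg·m²·rpm.
Combined I = 1.040 + 0.4386 = 1.479 kg·m².
ω_f = L / I = 1833 / 1.479 = 1240 rpm.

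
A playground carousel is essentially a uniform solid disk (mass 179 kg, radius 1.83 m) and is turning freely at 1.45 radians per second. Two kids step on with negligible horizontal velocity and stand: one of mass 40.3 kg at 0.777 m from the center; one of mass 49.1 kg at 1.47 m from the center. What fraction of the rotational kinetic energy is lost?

The added mass arrives with no angular momentum about the center, and any external torque about the center is negligible, so the system's angular momentum is conserved.
I_p = ½(179)(1.83)² = 299.7 kg·m².
Added inertia Σmr² = (40.3)(0.777)² + (49.1)(1.47)² = 130.4 kg·m²; I_f = 299.7 + 130.4 = 430.2 kg·m².
ω_f = I_p ω_i / I_f = (299.7)(1.45) / 430.2 = 1.010 rad/s.
KE_i = ½(299.7)(1.450 rad/s)² = 315.1 J; KE_f = ½(430.2)(1.010)² = 219.5 J.
Fraction lost = 0.3032.

fraction ≈ 0.303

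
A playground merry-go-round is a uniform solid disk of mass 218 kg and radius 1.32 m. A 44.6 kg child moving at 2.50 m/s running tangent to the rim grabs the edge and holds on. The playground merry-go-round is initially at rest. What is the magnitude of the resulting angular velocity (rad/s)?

|ω_f| ≈ 0.550 rad/s

The axle reaction passes through the axle and exerts no torque about it; angular momentum about the axle is conserved through the impact.
I_p = ½(218)(1.32)² = 189.9 kg·m². Taking the sense of the child's angular momentum as positive, L_{child} = m v R = (44.6)(2.50)(1.32) = 147.2 kg·m²/s.
L_i = 0 + 147.2 = 147.2 kg·m²/s.
After sticking, I_f = I_p + m R² = 189.9 + (44.6)(1.32)² = 267.6 kg·m².
ω_f = L_i / I_f = 147.2 / 267.6 = 0.5499 rad/s.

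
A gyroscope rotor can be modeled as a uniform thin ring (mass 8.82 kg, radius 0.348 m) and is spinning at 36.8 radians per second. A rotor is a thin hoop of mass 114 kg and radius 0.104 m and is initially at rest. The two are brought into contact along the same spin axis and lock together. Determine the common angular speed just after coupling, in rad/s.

|ω_f| ≈ 17.1 rad/s

No external torque acts about the common axis, so total angular momentum is conserved.
Moments of inertia: I_A = (8.82)(0.348)² = 1.068 kg·m²; I_B = (114)(0.104)² = 1.233 kg·m².
Taking A's sense as positive: L = (1.068)(36.8) = 39.31 kg·m²·rad/s.
Combined I = 1.068 + 1.233 = 2.301 kg·m².
ω_f = L / I = 39.31 / 2.301 = 17.08 rad/s.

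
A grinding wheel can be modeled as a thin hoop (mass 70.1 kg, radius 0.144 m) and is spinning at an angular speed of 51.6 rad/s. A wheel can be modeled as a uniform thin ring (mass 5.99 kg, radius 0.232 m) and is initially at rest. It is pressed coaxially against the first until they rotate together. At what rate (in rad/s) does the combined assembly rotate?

The coupling torques are internal; angular momentum about the shared axis is conserved.
Moments of inertia: I_A = (70.1)(0.144)² = 1.454 kg·m²; I_B = (5.99)(0.232)² = 0.3224 kg·m².
Taking A's sense as positive: L = (1.454)(51.6) = 75.01 kg·m²·rad/s.
Combined I = 1.454 + 0.3224 = 1.776 kg·m².
ω_f = L / I = 75.01 / 1.776 = 42.23 rad/s.

|ω_f| ≈ 42.2 rad/s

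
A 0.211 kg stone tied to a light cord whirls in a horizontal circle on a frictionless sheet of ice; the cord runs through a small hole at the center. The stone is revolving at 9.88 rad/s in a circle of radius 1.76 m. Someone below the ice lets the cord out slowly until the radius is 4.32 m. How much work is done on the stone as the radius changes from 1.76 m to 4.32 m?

W ≈ -26.6 J

No torque about the axis ⇒ m r₁² ω₁ = m r₂² ω₂.
ω₂ = ω₁ (r₁/r₂)² = (9.88)(1.76/4.32)² = 1.640 rad/s.
W = ΔKE = ½m(v₂² − v₁²) = -26.61 J.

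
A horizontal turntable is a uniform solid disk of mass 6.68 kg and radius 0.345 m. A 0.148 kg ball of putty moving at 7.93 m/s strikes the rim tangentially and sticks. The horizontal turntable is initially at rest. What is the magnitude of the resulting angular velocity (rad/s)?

|ω_f| ≈ 0.975 rad/s

About the axle the impulsive forces during the collision are internal, so angular momentum about that axis is conserved.
I_p = ½(6.68)(0.345)² = 0.3975 kg·m². Taking the sense of the ball of putty's angular momentum as positive, L_{ball} = m v R = (0.148)(7.93)(0.345) = 0.4049 kg·m²/s.
L_i = 0 + 0.4049 = 0.4049 kg·m²/s.
After sticking, I_f = I_p + m R² = 0.3975 + (0.148)(0.345)² = 0.4152 kg·m².
ω_f = L_i / I_f = 0.4049 / 0.4152 = 0.9753 rad/s.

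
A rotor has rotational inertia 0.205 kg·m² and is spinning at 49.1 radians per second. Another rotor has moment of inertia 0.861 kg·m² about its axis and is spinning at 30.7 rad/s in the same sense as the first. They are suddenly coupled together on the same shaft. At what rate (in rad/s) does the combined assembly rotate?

|ω_f| ≈ 34.2 rad/s

No external torque acts about the common axis, so total angular momentum is conserved.
Taking A's sense as positive: L = (0.2050)(49.1) + (0.8610)(30.7) = 36.50 kg·m²·rad/s.
Combined I = 0.2050 + 0.8610 = 1.066 kg·m².
ω_f = L / I = 36.50 / 1.066 = 34.24 rad/s.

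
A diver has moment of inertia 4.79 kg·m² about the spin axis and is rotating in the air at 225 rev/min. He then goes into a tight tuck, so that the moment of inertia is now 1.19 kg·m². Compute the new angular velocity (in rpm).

ω₂ ≈ 906 rpm

Angular momentum about the spin axis is conserved since the torque about it is zero.
ω₂ = I₁ω₁ / I₂ = (4.790)(225 rpm) / (1.190) = 905.7 rpm.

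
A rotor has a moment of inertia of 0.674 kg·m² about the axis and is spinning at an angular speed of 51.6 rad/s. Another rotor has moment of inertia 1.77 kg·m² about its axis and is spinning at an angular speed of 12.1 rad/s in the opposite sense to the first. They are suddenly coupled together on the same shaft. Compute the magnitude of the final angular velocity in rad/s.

|ω_f| ≈ 5.47 rad/s

The coupling torques are internal; angular momentum about the shared axis is conserved.
Taking A's sense as positive: L = (0.6740)(51.6) − (1.770)(12.1) = 13.36 kg·m²·rad/s.
Combined I = 0.6740 + 1.770 = 2.444 kg·m².
ω_f = L / I = 13.36 / 2.444 = 5.467 rad/s.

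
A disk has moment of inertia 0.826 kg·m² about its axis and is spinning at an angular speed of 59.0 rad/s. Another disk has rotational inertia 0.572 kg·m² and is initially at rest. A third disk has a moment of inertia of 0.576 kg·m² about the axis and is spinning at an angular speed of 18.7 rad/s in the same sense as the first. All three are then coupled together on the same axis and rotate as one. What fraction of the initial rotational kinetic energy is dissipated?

The coupling torques are internal; angular momentum about the shared axis is conserved.
Taking A's sense as positive: L = (0.8260)(59.0) + (0.5760)(18.7) = 59.51 kg·m²·rad/s.
Combined I = 0.8260 + 0.5720 + 0.5760 = 1.974 kg·m².
ω_f = L / I = 59.51 / 1.974 = 30.14 rad/s.
KE_i = ½ΣIω² = 1538 J; KE_f = ½(1.974)(30.14)² = 896.9 J.
Fraction dissipated = (KE_i − KE_f)/KE_i = 0.4170.

fraction ≈ 0.417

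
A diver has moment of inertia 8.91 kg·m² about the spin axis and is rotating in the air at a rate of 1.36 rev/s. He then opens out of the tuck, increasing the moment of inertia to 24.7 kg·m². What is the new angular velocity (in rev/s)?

ω₂ ≈ 0.491 rev/s

With no external torque about the axis, L is conserved: I₁ω₁ = I₂ω₂.
ω₂ = I₁ω₁ / I₂ = (8.910)(1.36 rev/s) / (24.70) = 0.4906 rev/s.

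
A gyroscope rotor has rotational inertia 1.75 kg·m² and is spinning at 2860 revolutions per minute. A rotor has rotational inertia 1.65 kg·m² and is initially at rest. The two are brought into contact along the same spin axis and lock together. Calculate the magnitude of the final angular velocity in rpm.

|ω_f| ≈ 1470 rpm

The coupling torques are internal; angular momentum about the shared axis is conserved.
Taking A's sense as positive: L = (1.750)(2860) = 5005 kg·m²·rpm.
Combined I = 1.750 + 1.650 = 3.400 kg·m².
ω_f = L / I = 5005 / 3.400 = 1472 rpm.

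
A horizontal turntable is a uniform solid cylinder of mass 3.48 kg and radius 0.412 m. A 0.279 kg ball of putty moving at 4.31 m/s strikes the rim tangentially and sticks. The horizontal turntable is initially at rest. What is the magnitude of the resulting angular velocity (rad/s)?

|ω_f| ≈ 1.45 rad/s

About the axle the impulsive forces during the collision are internal, so angular momentum about that axis is conserved.
I_p = ½(3.48)(0.412)² = 0.2954 kg·m². Taking the sense of the ball of putty's angular momentum as positive, L_{ball} = m v R = (0.279)(4.31)(0.412) = 0.4954 kg·m²/s.
L_i = 0 + 0.4954 = 0.4954 kg·m²/s.
After sticking, I_f = I_p + m R² = 0.2954 + (0.279)(0.412)² = 0.3427 kg·m².
ω_f = L_i / I_f = 0.4954 / 0.3427 = 1.446 rad/s.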